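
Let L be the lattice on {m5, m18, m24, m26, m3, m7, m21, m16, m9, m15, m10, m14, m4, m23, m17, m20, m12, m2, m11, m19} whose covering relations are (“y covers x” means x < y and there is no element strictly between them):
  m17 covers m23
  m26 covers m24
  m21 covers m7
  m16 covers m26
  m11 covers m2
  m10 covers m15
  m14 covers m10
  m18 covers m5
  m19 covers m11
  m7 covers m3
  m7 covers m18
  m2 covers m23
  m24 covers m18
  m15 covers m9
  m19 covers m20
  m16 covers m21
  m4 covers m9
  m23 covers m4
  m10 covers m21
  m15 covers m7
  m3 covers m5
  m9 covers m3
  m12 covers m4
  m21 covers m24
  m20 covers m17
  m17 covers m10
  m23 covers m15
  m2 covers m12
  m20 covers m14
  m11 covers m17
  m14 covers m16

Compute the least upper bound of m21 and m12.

m11

Common upper bounds of {m21, m12}: m11, m19.
The least among these is m11.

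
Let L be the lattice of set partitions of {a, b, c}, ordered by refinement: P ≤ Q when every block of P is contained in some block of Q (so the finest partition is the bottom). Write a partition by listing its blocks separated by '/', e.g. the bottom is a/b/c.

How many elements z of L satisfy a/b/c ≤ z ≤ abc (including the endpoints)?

5

The interval [a/b/c, abc] = {a/b/c, a/bc, ab/c, abc, ac/b}, which has 5 elements.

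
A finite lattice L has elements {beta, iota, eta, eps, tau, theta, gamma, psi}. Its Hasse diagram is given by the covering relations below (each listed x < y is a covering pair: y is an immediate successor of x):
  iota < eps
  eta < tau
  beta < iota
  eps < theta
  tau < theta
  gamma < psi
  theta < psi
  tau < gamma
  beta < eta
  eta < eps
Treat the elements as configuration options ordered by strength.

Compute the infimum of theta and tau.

tau

Common lower bounds of {theta, tau}: beta, eta, tau.
The greatest among these is tau.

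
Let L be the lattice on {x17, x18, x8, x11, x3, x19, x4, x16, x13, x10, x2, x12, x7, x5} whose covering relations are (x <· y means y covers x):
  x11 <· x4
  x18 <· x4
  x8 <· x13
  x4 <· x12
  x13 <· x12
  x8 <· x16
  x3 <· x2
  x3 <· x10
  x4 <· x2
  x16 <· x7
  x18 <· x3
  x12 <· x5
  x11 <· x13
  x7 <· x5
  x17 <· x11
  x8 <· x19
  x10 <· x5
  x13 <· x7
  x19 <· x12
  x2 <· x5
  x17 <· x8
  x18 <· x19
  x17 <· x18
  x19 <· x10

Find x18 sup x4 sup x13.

Common upper bounds of {x18, x4, x13}: x12, x5.
The least among these is x12.

x12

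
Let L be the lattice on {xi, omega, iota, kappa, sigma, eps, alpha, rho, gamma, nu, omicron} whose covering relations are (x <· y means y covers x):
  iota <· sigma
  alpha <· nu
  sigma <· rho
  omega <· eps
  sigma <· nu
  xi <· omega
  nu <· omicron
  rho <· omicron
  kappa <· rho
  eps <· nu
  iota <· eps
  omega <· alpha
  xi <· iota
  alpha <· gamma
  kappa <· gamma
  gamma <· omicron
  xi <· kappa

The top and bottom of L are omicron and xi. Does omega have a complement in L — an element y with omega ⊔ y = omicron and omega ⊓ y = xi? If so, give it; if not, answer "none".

Need y with omega ∨ y = omicron and omega ∧ y = xi.
Checking each element gives: rho.

rho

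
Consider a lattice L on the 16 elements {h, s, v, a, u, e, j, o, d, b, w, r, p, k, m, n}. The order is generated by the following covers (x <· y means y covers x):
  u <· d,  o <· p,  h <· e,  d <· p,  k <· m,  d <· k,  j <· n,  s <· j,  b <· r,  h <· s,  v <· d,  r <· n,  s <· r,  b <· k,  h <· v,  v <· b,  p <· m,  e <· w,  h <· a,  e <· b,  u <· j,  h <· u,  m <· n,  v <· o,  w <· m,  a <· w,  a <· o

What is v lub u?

Common upper bounds of {v, u}: d, k, m, n, p.
The least among these is d.

d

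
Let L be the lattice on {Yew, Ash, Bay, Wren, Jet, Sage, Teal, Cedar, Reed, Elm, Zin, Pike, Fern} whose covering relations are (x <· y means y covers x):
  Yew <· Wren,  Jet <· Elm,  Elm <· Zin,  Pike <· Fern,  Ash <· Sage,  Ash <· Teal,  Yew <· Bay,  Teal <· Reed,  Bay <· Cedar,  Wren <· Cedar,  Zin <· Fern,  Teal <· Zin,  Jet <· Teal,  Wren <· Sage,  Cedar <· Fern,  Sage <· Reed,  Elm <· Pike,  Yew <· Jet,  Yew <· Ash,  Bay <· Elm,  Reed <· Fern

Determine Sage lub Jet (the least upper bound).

Reed

Common upper bounds of {Sage, Jet}: Fern, Reed.
The least among these is Reed.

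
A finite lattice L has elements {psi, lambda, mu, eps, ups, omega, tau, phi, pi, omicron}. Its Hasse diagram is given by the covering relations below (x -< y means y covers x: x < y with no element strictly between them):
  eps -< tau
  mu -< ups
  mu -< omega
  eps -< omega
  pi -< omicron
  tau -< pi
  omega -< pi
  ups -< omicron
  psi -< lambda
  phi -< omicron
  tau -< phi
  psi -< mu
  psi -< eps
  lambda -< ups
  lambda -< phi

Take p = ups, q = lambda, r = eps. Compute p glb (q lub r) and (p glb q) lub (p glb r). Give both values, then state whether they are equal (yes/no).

q lub r = phi, so p glb (q lub r) = ups glb phi = lambda.
p glb q = lambda and p glb r = psi, so (p glb q) lub (p glb r) = lambda lub psi = lambda.
Equal: yes.

lambda; lambda; yes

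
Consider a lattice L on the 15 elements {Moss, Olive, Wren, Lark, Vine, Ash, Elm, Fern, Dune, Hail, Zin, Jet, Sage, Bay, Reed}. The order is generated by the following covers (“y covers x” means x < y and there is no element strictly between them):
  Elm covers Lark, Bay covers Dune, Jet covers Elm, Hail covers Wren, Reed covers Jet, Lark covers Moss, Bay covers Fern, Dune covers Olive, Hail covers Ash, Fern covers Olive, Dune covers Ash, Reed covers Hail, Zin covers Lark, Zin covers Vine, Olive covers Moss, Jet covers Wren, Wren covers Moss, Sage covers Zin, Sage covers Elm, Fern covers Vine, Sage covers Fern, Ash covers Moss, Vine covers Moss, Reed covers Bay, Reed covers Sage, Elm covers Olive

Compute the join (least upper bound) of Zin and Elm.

Common upper bounds of {Zin, Elm}: Reed, Sage.
The least among these is Sage.

Sage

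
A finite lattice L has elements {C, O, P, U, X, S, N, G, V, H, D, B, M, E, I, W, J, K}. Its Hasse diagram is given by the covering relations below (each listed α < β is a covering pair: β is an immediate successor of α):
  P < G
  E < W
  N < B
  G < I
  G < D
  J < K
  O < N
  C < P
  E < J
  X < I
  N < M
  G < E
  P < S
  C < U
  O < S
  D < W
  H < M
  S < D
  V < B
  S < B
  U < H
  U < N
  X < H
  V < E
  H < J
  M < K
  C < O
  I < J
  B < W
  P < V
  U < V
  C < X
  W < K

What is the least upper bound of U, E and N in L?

W

Common upper bounds of {U, E, N}: K, W.
The least among these is W.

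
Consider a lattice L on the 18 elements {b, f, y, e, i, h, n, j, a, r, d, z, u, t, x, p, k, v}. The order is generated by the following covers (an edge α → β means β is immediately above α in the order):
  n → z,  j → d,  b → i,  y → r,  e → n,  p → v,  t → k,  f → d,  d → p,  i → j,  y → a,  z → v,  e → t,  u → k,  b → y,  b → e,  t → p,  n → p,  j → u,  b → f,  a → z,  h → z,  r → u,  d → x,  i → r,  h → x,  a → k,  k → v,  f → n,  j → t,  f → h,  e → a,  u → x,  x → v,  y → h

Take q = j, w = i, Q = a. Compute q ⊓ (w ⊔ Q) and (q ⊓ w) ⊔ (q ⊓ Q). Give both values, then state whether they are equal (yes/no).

j; i; no

w ⊔ Q = k, so q ⊓ (w ⊔ Q) = j ⊓ k = j.
q ⊓ w = i and q ⊓ Q = b, so (q ⊓ w) ⊔ (q ⊓ Q) = i ⊔ b = i.
Equal: no.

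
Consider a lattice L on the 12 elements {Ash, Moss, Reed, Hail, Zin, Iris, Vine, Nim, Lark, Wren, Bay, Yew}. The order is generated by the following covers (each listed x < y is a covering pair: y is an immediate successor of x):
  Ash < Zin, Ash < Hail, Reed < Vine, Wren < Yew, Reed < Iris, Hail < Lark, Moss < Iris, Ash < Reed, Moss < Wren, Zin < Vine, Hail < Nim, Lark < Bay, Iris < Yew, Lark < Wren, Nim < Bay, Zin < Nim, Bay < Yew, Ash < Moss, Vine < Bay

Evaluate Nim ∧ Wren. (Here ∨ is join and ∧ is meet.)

Nim ∧ Wren = Hail

Hail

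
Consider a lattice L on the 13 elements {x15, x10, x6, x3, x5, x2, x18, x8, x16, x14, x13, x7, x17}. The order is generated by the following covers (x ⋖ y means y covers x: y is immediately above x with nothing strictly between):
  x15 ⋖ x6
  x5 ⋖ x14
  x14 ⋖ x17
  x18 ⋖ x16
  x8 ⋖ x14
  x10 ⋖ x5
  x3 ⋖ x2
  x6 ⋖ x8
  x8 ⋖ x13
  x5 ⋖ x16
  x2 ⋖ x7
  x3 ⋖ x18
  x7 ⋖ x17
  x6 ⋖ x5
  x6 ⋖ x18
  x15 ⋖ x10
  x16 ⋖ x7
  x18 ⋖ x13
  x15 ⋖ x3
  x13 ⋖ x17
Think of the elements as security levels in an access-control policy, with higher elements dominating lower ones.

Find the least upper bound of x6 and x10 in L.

x5

Common upper bounds of {x6, x10}: x14, x16, x17, x5, x7.
The least among these is x5.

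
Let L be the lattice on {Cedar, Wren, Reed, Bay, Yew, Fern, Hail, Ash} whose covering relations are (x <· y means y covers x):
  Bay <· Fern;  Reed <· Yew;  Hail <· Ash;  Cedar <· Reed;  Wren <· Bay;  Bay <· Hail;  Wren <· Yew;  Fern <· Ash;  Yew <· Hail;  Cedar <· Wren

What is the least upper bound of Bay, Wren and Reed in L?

Hail

Common upper bounds of {Bay, Wren, Reed}: Ash, Hail.
The least among these is Hail.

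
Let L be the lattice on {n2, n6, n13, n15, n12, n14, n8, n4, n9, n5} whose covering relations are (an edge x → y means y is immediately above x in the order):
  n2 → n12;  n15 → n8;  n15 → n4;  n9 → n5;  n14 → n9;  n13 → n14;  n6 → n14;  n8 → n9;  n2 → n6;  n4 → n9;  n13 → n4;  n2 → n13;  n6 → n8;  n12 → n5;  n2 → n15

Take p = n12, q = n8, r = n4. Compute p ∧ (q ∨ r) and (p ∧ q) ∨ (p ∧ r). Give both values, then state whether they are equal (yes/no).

n2; n2; yes

q ∨ r = n9, so p ∧ (q ∨ r) = n12 ∧ n9 = n2.
p ∧ q = n2 and p ∧ r = n2, so (p ∧ q) ∨ (p ∧ r) = n2 ∨ n2 = n2.
Equal: yes.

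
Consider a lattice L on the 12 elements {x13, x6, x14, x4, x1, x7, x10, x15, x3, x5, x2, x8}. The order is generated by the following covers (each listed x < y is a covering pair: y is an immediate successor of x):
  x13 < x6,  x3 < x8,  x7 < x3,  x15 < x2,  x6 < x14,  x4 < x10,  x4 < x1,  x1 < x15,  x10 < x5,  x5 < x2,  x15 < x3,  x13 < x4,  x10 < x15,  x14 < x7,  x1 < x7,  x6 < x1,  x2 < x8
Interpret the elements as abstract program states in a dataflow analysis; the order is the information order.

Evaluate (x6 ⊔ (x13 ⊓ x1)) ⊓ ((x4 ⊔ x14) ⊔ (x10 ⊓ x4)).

x6

x13 ∧ x1 = x13
x6 ∨ x13 = x6
x4 ∨ x14 = x7
x10 ∧ x4 = x4
x7 ∨ x4 = x7
x6 ∧ x7 = x6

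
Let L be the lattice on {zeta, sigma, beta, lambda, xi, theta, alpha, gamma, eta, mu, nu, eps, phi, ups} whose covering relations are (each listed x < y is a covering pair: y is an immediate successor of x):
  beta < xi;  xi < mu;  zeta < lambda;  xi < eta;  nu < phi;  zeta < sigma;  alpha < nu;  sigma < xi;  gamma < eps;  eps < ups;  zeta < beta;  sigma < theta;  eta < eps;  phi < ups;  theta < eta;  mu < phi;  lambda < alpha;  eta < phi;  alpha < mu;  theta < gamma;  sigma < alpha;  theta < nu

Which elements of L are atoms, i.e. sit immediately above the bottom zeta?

beta, lambda, sigma

The atoms are exactly the elements that cover zeta: beta, lambda, sigma.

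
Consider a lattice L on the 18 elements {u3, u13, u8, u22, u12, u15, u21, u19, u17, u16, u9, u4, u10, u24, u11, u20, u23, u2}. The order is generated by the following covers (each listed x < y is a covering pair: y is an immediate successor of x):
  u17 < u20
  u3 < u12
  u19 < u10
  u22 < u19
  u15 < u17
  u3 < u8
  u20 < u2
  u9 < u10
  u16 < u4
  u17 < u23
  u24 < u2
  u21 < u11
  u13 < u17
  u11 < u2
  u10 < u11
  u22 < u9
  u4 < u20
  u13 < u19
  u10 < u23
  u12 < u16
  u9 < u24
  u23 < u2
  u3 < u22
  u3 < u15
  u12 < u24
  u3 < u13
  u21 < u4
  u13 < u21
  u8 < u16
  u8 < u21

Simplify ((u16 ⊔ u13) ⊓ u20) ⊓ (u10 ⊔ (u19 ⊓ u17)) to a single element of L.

u13

u16 ∨ u13 = u4
u4 ∧ u20 = u4
u19 ∧ u17 = u13
u10 ∨ u13 = u10
u4 ∧ u10 = u13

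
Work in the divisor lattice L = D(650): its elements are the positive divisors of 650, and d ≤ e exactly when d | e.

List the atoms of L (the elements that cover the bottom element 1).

13, 2, 5

The atoms are exactly the elements that cover 1: 13, 2, 5.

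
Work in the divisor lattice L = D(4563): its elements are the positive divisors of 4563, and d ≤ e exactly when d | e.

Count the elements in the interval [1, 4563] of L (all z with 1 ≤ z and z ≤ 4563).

12

The interval [1, 4563] = {1, 117, 13, 1521, 169, 27, 3, 351, 39, 4563, 507, 9}, which has 12 elements.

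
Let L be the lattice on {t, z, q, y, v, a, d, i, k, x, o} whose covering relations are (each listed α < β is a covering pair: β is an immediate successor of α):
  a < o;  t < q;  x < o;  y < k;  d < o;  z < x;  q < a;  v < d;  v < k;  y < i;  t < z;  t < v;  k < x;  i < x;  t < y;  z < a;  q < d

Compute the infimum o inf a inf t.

Common lower bounds of {o, a, t}: t.
The greatest among these is t.

t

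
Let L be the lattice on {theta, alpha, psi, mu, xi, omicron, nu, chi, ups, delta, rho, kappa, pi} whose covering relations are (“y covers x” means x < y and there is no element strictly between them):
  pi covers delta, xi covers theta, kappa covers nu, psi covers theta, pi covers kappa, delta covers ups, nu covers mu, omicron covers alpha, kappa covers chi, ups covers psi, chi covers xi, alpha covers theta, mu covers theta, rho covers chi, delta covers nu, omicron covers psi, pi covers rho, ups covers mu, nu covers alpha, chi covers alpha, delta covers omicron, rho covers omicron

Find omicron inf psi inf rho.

Common lower bounds of {omicron, psi, rho}: psi, theta.
The greatest among these is psi.

psi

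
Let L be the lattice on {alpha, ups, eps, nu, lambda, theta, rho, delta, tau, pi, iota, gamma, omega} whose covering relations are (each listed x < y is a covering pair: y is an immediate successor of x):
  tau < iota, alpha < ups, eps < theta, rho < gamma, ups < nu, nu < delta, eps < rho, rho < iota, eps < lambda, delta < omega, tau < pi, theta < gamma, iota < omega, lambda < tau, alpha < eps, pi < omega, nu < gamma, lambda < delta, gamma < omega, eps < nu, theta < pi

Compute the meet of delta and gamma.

Common lower bounds of {delta, gamma}: alpha, eps, nu, ups.
The greatest among these is nu.

nu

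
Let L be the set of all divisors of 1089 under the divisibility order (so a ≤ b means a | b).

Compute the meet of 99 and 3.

In the divisibility order, the meet is the greatest common divisor: gcd(99, 3) = 3.

3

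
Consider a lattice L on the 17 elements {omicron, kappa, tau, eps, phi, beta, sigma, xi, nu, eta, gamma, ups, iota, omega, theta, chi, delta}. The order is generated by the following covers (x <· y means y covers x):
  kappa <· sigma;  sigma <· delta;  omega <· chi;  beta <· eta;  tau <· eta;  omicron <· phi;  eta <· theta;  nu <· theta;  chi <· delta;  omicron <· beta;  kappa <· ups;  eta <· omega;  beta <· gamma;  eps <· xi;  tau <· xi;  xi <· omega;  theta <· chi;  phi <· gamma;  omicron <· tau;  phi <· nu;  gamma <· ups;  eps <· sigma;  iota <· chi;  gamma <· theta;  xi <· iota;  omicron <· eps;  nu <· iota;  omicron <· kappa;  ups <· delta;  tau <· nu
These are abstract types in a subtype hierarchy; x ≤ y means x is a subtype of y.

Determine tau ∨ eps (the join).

Common upper bounds of {tau, eps}: chi, delta, iota, omega, xi.
The least among these is xi.

xi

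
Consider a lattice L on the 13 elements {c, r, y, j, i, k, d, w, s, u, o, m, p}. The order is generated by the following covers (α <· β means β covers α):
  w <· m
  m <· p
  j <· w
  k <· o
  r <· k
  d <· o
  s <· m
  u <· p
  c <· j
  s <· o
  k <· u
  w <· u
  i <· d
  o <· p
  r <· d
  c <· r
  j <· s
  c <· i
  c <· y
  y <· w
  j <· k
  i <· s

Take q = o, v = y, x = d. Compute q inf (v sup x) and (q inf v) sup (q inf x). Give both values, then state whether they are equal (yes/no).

v sup x = p, so q inf (v sup x) = o inf p = o.
q inf v = c and q inf x = d, so (q inf v) sup (q inf x) = c sup d = d.
Equal: no.

o; d; no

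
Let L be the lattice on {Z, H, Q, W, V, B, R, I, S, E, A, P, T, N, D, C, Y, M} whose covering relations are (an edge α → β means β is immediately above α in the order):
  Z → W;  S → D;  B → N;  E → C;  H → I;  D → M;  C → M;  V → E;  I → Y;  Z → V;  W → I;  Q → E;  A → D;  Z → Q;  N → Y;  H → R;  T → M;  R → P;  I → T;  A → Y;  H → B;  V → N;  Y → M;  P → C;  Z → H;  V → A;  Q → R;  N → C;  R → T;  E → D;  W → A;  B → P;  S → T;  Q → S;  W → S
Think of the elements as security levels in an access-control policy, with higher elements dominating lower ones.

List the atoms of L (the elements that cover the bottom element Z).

The atoms are exactly the elements that cover Z: H, Q, V, W.

H, Q, V, W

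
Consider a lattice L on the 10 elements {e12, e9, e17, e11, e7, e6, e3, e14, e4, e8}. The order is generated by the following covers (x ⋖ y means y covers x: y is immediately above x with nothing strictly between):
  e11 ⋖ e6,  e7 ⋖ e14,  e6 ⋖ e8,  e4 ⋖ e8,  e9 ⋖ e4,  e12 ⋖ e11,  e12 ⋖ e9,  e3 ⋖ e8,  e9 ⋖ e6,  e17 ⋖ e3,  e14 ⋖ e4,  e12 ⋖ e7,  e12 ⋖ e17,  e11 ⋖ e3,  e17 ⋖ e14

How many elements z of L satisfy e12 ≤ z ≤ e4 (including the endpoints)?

The interval [e12, e4] = {e12, e14, e17, e4, e7, e9}, which has 6 elements.

6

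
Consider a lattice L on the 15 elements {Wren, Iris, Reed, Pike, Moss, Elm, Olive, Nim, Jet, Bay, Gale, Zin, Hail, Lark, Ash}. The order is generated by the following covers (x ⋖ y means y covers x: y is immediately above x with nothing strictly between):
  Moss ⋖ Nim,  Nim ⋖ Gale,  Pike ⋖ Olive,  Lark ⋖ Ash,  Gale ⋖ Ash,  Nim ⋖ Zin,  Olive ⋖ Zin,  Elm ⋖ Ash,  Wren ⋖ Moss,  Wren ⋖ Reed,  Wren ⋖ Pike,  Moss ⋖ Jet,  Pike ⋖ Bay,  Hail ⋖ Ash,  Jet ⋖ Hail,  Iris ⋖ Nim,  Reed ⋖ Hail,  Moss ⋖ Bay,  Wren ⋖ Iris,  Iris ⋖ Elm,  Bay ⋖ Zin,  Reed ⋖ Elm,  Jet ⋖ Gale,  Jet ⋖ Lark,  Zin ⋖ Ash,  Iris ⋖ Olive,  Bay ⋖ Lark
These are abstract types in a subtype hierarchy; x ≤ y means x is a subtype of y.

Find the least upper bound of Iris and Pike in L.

Common upper bounds of {Iris, Pike}: Ash, Olive, Zin.
The least among these is Olive.

Olive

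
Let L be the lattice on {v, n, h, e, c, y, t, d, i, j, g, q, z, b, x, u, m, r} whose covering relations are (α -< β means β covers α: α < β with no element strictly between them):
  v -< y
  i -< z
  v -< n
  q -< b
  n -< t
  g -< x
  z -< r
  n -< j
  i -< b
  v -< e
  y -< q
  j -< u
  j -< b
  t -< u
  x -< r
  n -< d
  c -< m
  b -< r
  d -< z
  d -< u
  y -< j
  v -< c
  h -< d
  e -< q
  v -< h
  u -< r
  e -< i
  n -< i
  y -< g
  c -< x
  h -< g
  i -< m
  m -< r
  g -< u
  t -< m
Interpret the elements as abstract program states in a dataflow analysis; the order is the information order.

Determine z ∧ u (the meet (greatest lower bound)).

d

Common lower bounds of {z, u}: d, h, n, v.
The greatest among these is d.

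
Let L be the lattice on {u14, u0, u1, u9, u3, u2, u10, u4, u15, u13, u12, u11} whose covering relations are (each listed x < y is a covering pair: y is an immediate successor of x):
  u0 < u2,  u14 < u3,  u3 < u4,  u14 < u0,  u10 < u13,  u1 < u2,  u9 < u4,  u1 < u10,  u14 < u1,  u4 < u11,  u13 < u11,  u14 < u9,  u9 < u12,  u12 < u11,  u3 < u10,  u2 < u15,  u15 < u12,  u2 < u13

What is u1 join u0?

Common upper bounds of {u1, u0}: u11, u12, u13, u15, u2.
The least among these is u2.

u2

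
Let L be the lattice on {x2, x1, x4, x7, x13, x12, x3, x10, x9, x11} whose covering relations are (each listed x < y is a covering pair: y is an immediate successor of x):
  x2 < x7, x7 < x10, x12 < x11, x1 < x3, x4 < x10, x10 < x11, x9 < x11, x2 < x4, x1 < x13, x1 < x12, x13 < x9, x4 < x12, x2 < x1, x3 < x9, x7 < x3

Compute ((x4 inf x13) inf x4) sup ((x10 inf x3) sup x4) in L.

x4 ∧ x13 = x2
x2 ∧ x4 = x2
x10 ∧ x3 = x7
x7 ∨ x4 = x10
x2 ∨ x10 = x10

x10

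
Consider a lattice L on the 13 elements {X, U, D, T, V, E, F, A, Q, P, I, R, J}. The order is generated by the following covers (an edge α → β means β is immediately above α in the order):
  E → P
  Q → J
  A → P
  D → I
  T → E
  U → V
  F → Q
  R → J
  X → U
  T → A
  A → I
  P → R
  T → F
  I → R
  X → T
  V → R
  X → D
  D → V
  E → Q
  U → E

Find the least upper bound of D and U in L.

Common upper bounds of {D, U}: J, R, V.
The least among these is V.

V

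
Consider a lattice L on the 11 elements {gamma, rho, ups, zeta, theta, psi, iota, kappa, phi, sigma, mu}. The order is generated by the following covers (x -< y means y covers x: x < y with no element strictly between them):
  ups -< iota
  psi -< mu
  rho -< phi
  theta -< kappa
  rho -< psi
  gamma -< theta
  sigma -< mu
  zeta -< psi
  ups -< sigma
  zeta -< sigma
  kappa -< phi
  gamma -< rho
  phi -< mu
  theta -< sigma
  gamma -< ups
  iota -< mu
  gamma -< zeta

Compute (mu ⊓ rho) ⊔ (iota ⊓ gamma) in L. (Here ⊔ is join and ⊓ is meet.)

mu ∧ rho = rho
iota ∧ gamma = gamma
rho ∨ gamma = rho

rho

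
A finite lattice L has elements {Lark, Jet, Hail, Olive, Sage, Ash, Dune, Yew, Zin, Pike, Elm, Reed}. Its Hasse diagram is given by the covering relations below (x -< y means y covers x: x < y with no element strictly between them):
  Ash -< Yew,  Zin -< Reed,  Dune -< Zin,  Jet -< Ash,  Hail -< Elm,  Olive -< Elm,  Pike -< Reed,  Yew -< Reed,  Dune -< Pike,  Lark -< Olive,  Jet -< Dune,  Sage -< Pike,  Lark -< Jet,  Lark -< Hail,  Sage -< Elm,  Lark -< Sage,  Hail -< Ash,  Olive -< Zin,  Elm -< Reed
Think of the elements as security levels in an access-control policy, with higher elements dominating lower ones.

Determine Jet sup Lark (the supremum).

Common upper bounds of {Jet, Lark}: Ash, Dune, Jet, Pike, Reed, Yew, Zin.
The least among these is Jet.

Jet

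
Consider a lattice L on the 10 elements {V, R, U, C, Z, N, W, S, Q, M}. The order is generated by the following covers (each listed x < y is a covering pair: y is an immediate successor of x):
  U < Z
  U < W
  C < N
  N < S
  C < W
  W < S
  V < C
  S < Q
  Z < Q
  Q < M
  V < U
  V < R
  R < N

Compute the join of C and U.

W

Common upper bounds of {C, U}: M, Q, S, W.
The least among these is W.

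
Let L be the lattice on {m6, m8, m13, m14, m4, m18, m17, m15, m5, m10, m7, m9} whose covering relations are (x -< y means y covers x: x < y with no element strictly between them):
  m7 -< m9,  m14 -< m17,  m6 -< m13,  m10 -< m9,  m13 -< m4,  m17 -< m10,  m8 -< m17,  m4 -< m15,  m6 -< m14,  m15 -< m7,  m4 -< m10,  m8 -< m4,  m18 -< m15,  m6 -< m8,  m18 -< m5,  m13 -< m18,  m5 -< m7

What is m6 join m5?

Common upper bounds of {m6, m5}: m5, m7, m9.
The least among these is m5.

m5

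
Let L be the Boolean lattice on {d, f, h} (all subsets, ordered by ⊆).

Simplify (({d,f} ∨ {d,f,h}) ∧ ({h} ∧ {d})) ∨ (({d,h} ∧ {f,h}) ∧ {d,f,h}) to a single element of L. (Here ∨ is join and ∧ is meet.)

{h}

{d,f} ∨ {d,f,h} = {d,f,h}
{h} ∧ {d} = {}
{d,f,h} ∧ {} = {}
{d,h} ∧ {f,h} = {h}
{h} ∧ {d,f,h} = {h}
{} ∨ {h} = {h}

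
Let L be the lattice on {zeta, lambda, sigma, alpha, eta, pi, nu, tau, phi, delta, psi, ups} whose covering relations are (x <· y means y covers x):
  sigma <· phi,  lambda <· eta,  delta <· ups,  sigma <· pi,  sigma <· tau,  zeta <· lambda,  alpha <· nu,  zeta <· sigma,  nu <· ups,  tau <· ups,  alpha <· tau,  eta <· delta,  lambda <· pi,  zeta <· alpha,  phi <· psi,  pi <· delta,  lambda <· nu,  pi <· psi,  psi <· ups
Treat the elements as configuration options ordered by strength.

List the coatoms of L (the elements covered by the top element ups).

The coatoms are exactly the elements covered by ups: delta, nu, psi, tau.

delta, nu, psi, tau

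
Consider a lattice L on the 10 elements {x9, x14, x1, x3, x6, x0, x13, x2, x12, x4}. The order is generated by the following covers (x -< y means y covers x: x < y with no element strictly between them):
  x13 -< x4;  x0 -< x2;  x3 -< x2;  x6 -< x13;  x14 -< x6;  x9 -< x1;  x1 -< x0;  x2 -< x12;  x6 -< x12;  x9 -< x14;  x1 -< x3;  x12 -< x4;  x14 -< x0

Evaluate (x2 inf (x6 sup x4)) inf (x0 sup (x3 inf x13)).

x6 ∨ x4 = x4
x2 ∧ x4 = x2
x3 ∧ x13 = x9
x0 ∨ x9 = x0
x2 ∧ x0 = x0

x0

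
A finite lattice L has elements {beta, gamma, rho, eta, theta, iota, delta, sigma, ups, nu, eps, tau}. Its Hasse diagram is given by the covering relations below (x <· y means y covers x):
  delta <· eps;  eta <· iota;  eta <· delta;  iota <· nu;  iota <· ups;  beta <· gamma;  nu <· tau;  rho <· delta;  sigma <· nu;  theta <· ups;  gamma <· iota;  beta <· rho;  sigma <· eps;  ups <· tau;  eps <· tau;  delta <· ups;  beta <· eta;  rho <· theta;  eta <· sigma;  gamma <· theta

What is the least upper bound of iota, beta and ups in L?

ups

Common upper bounds of {iota, beta, ups}: tau, ups.
The least among these is ups.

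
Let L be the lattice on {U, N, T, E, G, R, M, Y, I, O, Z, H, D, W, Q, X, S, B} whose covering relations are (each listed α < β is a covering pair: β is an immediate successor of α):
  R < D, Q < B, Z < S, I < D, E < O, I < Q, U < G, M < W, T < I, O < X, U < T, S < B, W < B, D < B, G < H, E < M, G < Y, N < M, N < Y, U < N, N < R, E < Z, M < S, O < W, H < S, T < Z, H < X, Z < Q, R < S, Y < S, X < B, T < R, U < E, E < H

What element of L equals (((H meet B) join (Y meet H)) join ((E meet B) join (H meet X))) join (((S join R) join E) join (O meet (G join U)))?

H ∧ B = H
Y ∧ H = G
H ∨ G = H
E ∧ B = E
H ∧ X = H
E ∨ H = H
H ∨ H = H
S ∨ R = S
S ∨ E = S
G ∨ U = G
O ∧ G = U
S ∨ U = S
H ∨ S = S

S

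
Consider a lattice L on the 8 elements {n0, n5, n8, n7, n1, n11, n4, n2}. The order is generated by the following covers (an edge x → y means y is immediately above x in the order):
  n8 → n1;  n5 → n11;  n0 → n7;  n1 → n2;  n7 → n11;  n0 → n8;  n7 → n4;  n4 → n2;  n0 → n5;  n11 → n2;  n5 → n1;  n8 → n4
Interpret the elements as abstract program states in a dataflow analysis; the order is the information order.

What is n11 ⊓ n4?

Common lower bounds of {n11, n4}: n0, n7.
The greatest among these is n7.

n7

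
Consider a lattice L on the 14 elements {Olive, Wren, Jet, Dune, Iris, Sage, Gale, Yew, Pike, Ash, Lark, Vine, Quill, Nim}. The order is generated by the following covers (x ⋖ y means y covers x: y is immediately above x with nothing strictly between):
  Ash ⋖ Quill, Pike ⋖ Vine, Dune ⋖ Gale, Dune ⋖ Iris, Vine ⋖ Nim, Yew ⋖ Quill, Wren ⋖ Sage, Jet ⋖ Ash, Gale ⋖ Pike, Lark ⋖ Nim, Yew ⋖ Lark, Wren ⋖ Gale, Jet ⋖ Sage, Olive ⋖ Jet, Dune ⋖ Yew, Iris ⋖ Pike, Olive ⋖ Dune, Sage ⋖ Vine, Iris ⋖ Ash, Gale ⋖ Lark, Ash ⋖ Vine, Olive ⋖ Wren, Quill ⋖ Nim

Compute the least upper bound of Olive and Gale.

Gale

Common upper bounds of {Olive, Gale}: Gale, Lark, Nim, Pike, Vine.
The least among these is Gale.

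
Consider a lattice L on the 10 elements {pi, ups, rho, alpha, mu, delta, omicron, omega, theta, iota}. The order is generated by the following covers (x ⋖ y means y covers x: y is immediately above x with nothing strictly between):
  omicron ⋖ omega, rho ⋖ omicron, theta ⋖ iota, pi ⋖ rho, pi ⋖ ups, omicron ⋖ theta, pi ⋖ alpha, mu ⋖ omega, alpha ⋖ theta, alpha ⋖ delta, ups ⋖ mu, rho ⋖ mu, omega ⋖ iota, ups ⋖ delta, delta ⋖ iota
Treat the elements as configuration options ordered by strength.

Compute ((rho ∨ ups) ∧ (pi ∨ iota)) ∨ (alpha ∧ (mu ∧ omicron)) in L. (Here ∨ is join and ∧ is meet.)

mu

rho ∨ ups = mu
pi ∨ iota = iota
mu ∧ iota = mu
mu ∧ omicron = rho
alpha ∧ rho = pi
mu ∨ pi = mu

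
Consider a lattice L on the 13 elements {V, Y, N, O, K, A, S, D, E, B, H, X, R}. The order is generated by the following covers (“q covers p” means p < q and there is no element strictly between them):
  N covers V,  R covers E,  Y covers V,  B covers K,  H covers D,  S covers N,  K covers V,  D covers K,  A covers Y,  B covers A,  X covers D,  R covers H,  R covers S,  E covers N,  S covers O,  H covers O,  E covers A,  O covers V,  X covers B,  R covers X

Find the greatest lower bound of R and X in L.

Common lower bounds of {R, X}: A, B, D, K, V, X, Y.
The greatest among these is X.

X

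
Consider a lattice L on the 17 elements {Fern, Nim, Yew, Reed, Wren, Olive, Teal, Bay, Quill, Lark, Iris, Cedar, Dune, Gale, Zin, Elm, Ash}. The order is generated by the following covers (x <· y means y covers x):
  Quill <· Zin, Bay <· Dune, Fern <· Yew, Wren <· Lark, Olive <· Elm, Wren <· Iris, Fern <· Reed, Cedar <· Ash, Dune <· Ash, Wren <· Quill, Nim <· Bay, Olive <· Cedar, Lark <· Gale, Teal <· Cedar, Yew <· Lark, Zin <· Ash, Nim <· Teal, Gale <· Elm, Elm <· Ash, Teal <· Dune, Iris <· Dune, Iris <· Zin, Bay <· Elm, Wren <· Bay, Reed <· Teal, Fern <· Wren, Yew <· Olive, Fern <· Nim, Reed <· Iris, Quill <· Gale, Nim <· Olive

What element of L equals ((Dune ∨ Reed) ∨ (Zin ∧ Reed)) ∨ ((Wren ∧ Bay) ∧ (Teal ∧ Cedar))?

Dune ∨ Reed = Dune
Zin ∧ Reed = Reed
Dune ∨ Reed = Dune
Wren ∧ Bay = Wren
Teal ∧ Cedar = Teal
Wren ∧ Teal = Fern
Dune ∨ Fern = Dune

Dune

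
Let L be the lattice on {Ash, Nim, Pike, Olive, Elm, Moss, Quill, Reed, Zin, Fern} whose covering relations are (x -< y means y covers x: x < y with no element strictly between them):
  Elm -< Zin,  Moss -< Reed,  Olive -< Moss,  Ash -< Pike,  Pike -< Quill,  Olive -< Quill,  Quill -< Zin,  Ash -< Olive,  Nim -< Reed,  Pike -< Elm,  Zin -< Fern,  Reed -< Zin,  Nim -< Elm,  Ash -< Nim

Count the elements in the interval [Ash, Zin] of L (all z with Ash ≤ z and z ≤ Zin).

The interval [Ash, Zin] = {Ash, Elm, Moss, Nim, Olive, Pike, Quill, Reed, Zin}, which has 9 elements.

9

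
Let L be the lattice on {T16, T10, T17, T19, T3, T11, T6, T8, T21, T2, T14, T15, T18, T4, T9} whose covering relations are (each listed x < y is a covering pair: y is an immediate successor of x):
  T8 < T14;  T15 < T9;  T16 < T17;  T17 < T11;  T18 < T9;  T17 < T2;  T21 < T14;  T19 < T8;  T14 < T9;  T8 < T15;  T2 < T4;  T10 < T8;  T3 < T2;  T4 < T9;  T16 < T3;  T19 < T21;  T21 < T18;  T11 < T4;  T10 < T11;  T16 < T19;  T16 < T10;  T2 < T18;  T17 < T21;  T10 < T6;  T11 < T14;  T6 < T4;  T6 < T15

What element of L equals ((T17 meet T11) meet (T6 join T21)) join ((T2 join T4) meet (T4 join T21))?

T4

T17 ∧ T11 = T17
T6 ∨ T21 = T9
T17 ∧ T9 = T17
T2 ∨ T4 = T4
T4 ∨ T21 = T9
T4 ∧ T9 = T4
T17 ∨ T4 = T4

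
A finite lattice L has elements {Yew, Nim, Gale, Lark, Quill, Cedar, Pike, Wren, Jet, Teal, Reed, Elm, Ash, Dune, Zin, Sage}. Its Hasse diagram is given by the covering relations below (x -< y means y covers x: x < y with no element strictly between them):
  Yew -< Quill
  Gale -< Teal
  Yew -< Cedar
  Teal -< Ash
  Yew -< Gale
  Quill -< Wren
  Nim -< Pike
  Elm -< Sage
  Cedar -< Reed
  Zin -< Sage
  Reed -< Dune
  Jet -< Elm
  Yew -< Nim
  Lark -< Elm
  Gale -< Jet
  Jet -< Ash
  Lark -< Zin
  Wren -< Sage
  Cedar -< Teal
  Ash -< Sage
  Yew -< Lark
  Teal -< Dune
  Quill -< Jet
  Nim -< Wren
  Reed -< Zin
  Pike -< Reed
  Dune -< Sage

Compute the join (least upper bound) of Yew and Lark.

Lark

Common upper bounds of {Yew, Lark}: Elm, Lark, Sage, Zin.
The least among these is Lark.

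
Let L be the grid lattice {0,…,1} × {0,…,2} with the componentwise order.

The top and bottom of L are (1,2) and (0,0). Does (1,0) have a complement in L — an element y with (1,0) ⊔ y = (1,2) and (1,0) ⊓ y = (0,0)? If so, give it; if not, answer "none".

Need y with (1,0) ∨ y = (1,2) and (1,0) ∧ y = (0,0).
Checking each element gives: (0,2).

(0,2)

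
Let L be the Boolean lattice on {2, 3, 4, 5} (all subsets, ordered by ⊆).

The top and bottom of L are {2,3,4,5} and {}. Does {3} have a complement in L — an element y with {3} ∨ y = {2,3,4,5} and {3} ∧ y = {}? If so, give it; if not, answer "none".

{2,4,5}

Need y with {3} ∨ y = {2,3,4,5} and {3} ∧ y = {}.
Checking each element gives: {2,4,5}.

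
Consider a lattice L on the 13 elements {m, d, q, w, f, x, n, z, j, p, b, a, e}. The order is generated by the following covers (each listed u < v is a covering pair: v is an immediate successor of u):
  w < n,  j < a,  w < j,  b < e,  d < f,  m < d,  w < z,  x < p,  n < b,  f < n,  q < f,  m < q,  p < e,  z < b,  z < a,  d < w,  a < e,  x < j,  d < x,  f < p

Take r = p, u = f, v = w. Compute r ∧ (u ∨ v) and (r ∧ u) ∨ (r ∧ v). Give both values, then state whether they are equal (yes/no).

f; f; yes

u ∨ v = n, so r ∧ (u ∨ v) = p ∧ n = f.
r ∧ u = f and r ∧ v = d, so (r ∧ u) ∨ (r ∧ v) = f ∨ d = f.
Equal: yes.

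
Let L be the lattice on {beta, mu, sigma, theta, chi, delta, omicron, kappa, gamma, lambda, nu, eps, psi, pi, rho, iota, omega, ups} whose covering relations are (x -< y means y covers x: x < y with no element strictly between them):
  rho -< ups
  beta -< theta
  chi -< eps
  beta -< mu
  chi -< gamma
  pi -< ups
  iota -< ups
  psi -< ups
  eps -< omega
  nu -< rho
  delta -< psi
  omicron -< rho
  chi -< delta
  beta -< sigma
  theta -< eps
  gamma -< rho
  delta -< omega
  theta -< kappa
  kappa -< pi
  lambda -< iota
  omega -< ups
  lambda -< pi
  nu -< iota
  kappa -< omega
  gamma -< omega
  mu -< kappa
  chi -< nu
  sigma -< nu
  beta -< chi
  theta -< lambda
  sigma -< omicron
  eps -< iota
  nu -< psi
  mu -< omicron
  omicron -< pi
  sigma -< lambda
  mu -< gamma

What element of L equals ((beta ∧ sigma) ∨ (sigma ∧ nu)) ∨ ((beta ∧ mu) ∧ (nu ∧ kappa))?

sigma

beta ∧ sigma = beta
sigma ∧ nu = sigma
beta ∨ sigma = sigma
beta ∧ mu = beta
nu ∧ kappa = beta
beta ∧ beta = beta
sigma ∨ beta = sigma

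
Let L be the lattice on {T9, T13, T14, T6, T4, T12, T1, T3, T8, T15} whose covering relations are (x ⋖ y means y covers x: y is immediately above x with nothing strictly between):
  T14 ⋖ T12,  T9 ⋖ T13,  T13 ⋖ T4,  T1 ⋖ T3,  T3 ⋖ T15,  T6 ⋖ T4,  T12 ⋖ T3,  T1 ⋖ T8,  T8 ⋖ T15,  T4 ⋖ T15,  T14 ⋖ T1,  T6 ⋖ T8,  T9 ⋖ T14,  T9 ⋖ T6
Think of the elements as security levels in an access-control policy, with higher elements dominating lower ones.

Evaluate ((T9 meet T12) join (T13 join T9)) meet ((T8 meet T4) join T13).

T9 ∧ T12 = T9
T13 ∨ T9 = T13
T9 ∨ T13 = T13
T8 ∧ T4 = T6
T6 ∨ T13 = T4
T13 ∧ T4 = T13

T13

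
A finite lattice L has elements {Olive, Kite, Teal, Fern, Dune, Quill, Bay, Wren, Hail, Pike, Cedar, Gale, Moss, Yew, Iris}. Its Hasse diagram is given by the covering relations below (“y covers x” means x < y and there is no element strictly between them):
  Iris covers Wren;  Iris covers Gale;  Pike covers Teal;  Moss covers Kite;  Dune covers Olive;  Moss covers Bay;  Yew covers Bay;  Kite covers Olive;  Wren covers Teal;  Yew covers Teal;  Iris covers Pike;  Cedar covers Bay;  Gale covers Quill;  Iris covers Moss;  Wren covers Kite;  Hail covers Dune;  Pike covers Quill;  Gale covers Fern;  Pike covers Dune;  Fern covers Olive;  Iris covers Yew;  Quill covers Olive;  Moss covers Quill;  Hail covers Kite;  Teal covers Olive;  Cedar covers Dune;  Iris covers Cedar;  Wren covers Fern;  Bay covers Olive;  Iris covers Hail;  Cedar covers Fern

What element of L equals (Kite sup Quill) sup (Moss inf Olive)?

Kite ∨ Quill = Moss
Moss ∧ Olive = Olive
Moss ∨ Olive = Moss

Moss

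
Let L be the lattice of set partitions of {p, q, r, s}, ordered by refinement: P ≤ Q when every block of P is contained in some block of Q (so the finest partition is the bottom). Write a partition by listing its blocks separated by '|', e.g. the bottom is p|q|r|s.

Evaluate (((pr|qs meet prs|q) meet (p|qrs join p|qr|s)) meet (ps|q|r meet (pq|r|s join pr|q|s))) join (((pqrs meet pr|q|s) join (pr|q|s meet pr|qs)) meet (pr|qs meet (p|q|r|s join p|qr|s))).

pr|qs ∧ prs|q = pr|q|s
p|qrs ∨ p|qr|s = p|qrs
pr|q|s ∧ p|qrs = p|q|r|s
pq|r|s ∨ pr|q|s = pqr|s
ps|q|r ∧ pqr|s = p|q|r|s
p|q|r|s ∧ p|q|r|s = p|q|r|s
pqrs ∧ pr|q|s = pr|q|s
pr|q|s ∧ pr|qs = pr|q|s
pr|q|s ∨ pr|q|s = pr|q|s
p|q|r|s ∨ p|qr|s = p|qr|s
pr|qs ∧ p|qr|s = p|q|r|s
pr|q|s ∧ p|q|r|s = p|q|r|s
p|q|r|s ∨ p|q|r|s = p|q|r|s

p|q|r|s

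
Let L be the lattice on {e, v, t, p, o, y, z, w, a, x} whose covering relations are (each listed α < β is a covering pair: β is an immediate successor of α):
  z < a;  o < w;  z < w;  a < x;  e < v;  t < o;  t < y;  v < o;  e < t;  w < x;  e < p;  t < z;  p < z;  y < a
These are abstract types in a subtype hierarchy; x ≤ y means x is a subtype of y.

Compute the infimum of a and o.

Common lower bounds of {a, o}: e, t.
The greatest among these is t.

t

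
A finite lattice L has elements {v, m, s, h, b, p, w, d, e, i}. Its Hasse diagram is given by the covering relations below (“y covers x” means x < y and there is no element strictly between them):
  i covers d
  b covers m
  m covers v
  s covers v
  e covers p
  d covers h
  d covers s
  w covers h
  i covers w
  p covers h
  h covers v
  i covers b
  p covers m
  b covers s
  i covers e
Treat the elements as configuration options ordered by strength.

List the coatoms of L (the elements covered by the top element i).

The coatoms are exactly the elements covered by i: b, d, e, w.

b, d, e, w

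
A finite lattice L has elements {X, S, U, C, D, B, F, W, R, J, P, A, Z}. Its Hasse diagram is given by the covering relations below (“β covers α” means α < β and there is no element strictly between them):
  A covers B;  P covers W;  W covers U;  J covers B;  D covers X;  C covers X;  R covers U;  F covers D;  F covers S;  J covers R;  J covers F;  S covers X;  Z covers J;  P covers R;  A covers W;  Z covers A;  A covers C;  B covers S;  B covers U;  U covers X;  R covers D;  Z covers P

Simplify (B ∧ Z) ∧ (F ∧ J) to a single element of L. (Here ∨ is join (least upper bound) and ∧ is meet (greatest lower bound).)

S

B ∧ Z = B
F ∧ J = F
B ∧ F = S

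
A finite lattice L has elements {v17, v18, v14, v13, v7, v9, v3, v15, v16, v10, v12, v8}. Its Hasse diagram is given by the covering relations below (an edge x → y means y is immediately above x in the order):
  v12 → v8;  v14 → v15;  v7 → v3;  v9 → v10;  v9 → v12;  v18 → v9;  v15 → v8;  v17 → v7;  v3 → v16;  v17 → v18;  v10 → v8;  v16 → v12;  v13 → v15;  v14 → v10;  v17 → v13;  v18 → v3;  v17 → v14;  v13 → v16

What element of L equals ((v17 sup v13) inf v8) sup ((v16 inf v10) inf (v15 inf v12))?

v13

v17 ∨ v13 = v13
v13 ∧ v8 = v13
v16 ∧ v10 = v18
v15 ∧ v12 = v13
v18 ∧ v13 = v17
v13 ∨ v17 = v13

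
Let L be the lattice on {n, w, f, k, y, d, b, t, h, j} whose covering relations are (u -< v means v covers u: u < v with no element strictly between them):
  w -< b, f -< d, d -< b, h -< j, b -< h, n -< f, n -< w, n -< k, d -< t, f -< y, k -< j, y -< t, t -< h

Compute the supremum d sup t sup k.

j

Common upper bounds of {d, t, k}: j.
The least among these is j.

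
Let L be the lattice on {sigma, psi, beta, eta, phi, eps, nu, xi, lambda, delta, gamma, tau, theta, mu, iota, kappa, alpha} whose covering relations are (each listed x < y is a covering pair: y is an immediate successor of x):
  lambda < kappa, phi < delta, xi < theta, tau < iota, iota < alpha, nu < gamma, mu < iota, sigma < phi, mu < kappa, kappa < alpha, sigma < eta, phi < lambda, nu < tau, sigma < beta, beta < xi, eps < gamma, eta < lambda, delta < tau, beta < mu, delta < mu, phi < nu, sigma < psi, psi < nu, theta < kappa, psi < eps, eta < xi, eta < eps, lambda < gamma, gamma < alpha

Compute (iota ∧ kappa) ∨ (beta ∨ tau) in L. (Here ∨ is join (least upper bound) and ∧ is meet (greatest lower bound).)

iota

iota ∧ kappa = mu
beta ∨ tau = iota
mu ∨ iota = iota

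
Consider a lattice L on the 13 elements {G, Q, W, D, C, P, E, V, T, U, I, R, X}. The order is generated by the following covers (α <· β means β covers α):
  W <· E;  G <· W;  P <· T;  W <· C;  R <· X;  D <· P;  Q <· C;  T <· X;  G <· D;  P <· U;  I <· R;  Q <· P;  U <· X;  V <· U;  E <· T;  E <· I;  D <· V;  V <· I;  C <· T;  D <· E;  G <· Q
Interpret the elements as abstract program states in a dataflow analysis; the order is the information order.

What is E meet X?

E

Common lower bounds of {E, X}: D, E, G, W.
The greatest among these is E.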